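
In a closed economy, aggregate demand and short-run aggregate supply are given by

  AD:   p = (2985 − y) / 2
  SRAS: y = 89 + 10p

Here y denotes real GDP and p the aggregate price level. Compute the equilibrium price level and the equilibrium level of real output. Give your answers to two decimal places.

p = 241.33, y = 2502.33

Rearrange AD to y = 2985 − 2p.
Set AD = SRAS: 2985 − 2p = 89 + 10p, so 2896 = 12p and p = 241.33.
Substituting into AD, y = 2985 − 2p = 2502.33.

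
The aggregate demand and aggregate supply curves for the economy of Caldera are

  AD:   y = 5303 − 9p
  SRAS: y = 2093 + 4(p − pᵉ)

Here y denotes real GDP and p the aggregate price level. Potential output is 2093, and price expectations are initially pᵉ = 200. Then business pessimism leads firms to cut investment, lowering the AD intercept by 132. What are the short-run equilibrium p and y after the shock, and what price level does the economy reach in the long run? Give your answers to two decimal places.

AD shifts left: new AD is y = 5171 − 9p. With pᵉ = 200, SRAS is y = 1293 + 4p.
Short run: 5171 − 9p = 1293 + 4p gives 3878 = 13p, so p = 298.31 and y = 5171 − 9p = 2486.23.
y = 2486.23 is above potential 2093; expectations adjust and SRAS shifts left until y = 2093.
Long run: on the new AD curve, 2093 = 5171 − 9p gives p = 342.00.

Short run: p = 298.31, y = 2486.23. Long run: p = 342.00.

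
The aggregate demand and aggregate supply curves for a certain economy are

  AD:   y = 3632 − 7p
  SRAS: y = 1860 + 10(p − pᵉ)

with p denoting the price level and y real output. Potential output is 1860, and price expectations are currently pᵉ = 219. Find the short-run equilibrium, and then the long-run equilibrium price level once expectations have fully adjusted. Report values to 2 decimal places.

Short run: with pᵉ = 219, SRAS is y = 10p − 330. Setting AD = SRAS gives 3962 = 17p, so p = 233.06 and y = 3632 − 7p = 2000.59.
Output 2000.59 is above potential 1860, so over time expected prices rise and SRAS shifts left until y returns to 1860.
Long run: y = 1860 on the AD curve gives 1860 = 3632 − 7p, so p = 253.14.

Short run: p = 233.06, y = 2000.59. Long run: p = 253.14.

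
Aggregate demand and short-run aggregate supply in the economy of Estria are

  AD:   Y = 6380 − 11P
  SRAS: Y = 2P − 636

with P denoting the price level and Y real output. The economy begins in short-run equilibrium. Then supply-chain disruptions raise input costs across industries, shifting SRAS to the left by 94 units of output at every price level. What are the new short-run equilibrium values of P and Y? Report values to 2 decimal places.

This is a negative supply shock: SRAS shifts left.
New SRAS: Y = 2P − 730.
Set AD = SRAS: 6380 − 11P = 2P − 730, so 7110 = 13P and P = 546.92.
Substituting into AD, Y = 363.85.

P = 546.92, Y = 363.85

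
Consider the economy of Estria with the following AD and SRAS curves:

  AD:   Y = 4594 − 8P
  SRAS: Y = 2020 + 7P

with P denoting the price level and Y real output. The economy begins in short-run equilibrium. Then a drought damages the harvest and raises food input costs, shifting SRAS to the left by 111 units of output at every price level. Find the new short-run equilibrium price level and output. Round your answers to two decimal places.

P = 179.00, Y = 3162.00

This is a negative supply shock: SRAS shifts left.
New SRAS: Y = 1909 + 7P.
Set AD = SRAS: 4594 − 8P = 1909 + 7P, so 2685 = 15P and P = 179.00.
Substituting into AD, Y = 3162.00.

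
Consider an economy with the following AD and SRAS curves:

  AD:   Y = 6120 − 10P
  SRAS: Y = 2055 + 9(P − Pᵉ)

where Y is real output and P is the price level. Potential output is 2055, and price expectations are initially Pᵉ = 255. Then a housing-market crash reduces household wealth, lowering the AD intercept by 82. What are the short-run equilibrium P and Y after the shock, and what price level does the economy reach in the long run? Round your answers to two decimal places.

AD shifts left: new AD is Y = 6038 − 10P. With Pᵉ = 255, SRAS is Y = 9P − 240.
Short run: 6038 − 10P = 9P − 240 gives 6278 = 19P, so P = 330.42 and Y = 6038 − 10P = 2733.79.
Y = 2733.79 is above potential 2055; expectations adjust and SRAS shifts left until Y = 2055.
Long run: on the new AD curve, 2055 = 6038 − 10P gives P = 398.30.

Short run: P = 330.42, Y = 2733.79. Long run: P = 398.30.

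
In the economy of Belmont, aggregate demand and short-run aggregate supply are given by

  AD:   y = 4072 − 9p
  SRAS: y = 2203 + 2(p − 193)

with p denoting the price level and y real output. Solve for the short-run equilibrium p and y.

p = 205, y = 2227

Write SRAS as y = 2203 + 2p − 386 = 1817 + 2p.
Set AD = SRAS: 4072 − 9p = 1817 + 2p, so 2255 = 11p and p = 205.
Then y = 4072 − 9·205 = 2227.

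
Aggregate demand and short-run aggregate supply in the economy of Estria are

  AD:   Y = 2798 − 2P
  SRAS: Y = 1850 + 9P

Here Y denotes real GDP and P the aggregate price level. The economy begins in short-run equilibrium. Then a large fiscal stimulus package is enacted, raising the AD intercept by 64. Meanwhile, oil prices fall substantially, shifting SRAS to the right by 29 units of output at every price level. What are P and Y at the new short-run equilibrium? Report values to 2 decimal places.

After both shocks: AD is Y = 2862 − 2P and SRAS is Y = 1879 + 9P.
Setting them equal: 983 = 11P, so P = 89.36.
Substituting into AD, Y = 2683.27.

P = 89.36, Y = 2683.27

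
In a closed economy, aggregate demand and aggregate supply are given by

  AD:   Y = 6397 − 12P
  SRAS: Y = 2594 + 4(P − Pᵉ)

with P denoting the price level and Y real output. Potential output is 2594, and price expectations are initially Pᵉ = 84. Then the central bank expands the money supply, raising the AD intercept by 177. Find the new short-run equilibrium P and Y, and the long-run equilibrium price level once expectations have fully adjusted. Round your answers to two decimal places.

AD shifts right: new AD is Y = 6574 − 12P. With Pᵉ = 84, SRAS is Y = 2258 + 4P.
Short run: 6574 − 12P = 2258 + 4P gives 4316 = 16P, so P = 269.75 and Y = 6574 − 12P = 3337.00.
Y = 3337.00 is above potential 2594; expectations adjust and SRAS shifts left until Y = 2594.
Long run: on the new AD curve, 2594 = 6574 − 12P gives P = 331.67.

Short run: P = 269.75, Y = 3337.00. Long run: P = 331.67.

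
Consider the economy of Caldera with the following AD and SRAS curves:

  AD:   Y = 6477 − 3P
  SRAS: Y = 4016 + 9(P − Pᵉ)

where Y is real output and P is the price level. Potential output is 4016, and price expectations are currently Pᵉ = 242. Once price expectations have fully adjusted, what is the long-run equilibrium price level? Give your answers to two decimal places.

Short run: with Pᵉ = 242, SRAS is Y = 1838 + 9P. Setting AD = SRAS gives 4639 = 12P, so P = 386.58 and Y = 6477 − 3P = 5317.25.
Output 5317.25 is above potential 4016, so over time expected prices rise and SRAS shifts left until Y returns to 4016.
Long run: Y = 4016 on the AD curve gives 4016 = 6477 − 3P, so P = 820.33.

Long-run P = 820.33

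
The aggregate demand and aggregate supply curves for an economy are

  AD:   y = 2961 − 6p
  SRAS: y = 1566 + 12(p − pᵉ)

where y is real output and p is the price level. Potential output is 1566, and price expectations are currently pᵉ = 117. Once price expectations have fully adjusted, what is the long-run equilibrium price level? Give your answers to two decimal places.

Long-run p = 232.50

Short run: with pᵉ = 117, SRAS is y = 162 + 12p. Setting AD = SRAS gives 2799 = 18p, so p = 155.50 and y = 2961 − 6p = 2028.00.
Output 2028.00 is above potential 1566, so over time expected prices rise and SRAS shifts left until y returns to 1566.
Long run: y = 1566 on the AD curve gives 1566 = 2961 − 6p, so p = 232.50.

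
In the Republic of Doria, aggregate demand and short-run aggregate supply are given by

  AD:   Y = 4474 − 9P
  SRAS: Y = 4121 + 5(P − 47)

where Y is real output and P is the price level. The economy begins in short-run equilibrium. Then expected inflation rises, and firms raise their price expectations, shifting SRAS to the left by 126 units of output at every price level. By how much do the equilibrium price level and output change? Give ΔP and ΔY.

ΔP = +9, ΔY = -81

This is a negative supply shock: SRAS shifts left.
New SRAS: Y = 3760 + 5P.
Set AD = SRAS: 4474 − 9P = 3760 + 5P, so 714 = 14P and P = 51.
Y = 4474 − 9·51 = 4015.
Initially P = 42, Y = 4096, so ΔP = +9 and ΔY = -81.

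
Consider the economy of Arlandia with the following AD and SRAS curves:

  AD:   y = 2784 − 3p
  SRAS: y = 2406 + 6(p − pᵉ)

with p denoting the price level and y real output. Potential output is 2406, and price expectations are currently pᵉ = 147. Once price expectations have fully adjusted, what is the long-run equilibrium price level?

Long-run p = 126

Short run: with pᵉ = 147, SRAS is y = 1524 + 6p. Setting AD = SRAS gives 1260 = 9p, so p = 140 and y = 2784 − 3·140 = 2364.
Output 2364 is below potential 2406, so over time expected prices fall and SRAS shifts right until y returns to 2406.
Long run: y = 2406 on the AD curve gives 2406 = 2784 − 3p, so p = 126.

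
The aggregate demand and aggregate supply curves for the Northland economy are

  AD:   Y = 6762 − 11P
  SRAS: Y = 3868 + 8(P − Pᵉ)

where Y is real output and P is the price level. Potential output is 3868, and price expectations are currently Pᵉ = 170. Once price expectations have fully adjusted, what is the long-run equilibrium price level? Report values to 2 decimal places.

Long-run P = 263.09

Short run: with Pᵉ = 170, SRAS is Y = 2508 + 8P. Setting AD = SRAS gives 4254 = 19P, so P = 223.89 and Y = 6762 − 11P = 4299.16.
Output 4299.16 is above potential 3868, so over time expected prices rise and SRAS shifts left until Y returns to 3868.
Long run: Y = 3868 on the AD curve gives 3868 = 6762 − 11P, so P = 263.09.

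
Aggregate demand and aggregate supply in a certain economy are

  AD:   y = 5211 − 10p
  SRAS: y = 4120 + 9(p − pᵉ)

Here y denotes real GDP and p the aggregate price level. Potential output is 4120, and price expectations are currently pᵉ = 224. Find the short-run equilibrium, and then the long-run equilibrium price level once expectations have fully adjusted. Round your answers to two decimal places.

Short run: with pᵉ = 224, SRAS is y = 2104 + 9p. Setting AD = SRAS gives 3107 = 19p, so p = 163.53 and y = 5211 − 10p = 3575.74.
Output 3575.74 is below potential 4120, so over time expected prices fall and SRAS shifts right until y returns to 4120.
Long run: y = 4120 on the AD curve gives 4120 = 5211 − 10p, so p = 109.10.

Short run: p = 163.53, y = 3575.74. Long run: p = 109.10.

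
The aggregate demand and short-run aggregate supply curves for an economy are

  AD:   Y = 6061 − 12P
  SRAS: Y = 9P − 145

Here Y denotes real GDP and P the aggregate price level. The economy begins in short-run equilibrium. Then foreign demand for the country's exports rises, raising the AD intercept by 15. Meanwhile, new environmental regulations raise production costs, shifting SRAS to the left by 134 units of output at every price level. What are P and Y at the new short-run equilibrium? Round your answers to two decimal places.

P = 302.62, Y = 2444.57

After both shocks: AD is Y = 6076 − 12P and SRAS is Y = 9P − 279.
Setting them equal: 6355 = 21P, so P = 302.62.
Substituting into AD, Y = 2444.57.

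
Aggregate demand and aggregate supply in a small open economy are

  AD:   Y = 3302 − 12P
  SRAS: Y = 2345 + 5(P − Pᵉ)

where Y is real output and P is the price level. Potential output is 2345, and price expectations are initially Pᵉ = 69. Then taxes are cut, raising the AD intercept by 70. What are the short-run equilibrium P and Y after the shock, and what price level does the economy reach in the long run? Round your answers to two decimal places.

AD shifts right: new AD is Y = 3372 − 12P. With Pᵉ = 69, SRAS is Y = 2000 + 5P.
Short run: 3372 − 12P = 2000 + 5P gives 1372 = 17P, so P = 80.71 and Y = 3372 − 12P = 2403.53.
Y = 2403.53 is above potential 2345; expectations adjust and SRAS shifts left until Y = 2345.
Long run: on the new AD curve, 2345 = 3372 − 12P gives P = 85.58.

Short run: P = 80.71, Y = 2403.53. Long run: P = 85.58.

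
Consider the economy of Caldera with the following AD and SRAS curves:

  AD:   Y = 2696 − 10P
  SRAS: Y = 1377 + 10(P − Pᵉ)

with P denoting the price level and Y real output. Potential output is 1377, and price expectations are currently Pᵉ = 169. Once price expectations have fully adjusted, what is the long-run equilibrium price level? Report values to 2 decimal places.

Short run: with Pᵉ = 169, SRAS is Y = 10P − 313. Setting AD = SRAS gives 3009 = 20P, so P = 150.45 and Y = 2696 − 10P = 1191.50.
Output 1191.50 is below potential 1377, so over time expected prices fall and SRAS shifts right until Y returns to 1377.
Long run: Y = 1377 on the AD curve gives 1377 = 2696 − 10P, so P = 131.90.

Long-run P = 131.90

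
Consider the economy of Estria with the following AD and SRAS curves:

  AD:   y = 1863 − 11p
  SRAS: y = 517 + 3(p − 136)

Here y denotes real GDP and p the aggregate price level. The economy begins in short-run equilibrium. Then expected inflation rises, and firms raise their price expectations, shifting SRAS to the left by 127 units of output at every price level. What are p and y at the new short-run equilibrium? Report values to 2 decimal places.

p = 134.36, y = 385.07

This is a negative supply shock: SRAS shifts left.
New SRAS: y = 3p − 18.
Set AD = SRAS: 1863 − 11p = 3p − 18, so 1881 = 14p and p = 134.36.
Substituting into AD, y = 385.07.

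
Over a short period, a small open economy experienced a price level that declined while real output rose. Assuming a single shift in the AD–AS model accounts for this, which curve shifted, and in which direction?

P fell and Y rose. An AD shift moves P and Y in the same direction; an SRAS shift moves them in opposite directions.
Here P and Y moved in opposite directions, so the SRAS curve shifted.
Since Y rose, SRAS shifted right.

SRAS shifted right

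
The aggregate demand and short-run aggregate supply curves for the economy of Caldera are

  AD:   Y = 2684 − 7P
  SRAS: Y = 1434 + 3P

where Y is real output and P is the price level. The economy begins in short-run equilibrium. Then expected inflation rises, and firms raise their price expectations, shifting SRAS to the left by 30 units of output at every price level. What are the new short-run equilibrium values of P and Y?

This is a negative supply shock: SRAS shifts left.
New SRAS: Y = 1404 + 3P.
Set AD = SRAS: 2684 − 7P = 1404 + 3P, so 1280 = 10P and P = 128.
Y = 2684 − 7·128 = 1788.

P = 128, Y = 1788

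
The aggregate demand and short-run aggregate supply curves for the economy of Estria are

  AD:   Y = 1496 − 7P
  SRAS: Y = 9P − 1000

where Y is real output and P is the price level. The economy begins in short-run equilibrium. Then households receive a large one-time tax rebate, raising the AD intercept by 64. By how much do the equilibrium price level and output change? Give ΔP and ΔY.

This is a positive demand shock: AD shifts right.
New AD: Y = 1560 − 7P.
Set AD = SRAS: 1560 − 7P = 9P − 1000, so 2560 = 16P and P = 160.
Y = 1560 − 7·160 = 440.
Initially P = 156, Y = 404, so ΔP = +4 and ΔY = +36.

ΔP = +4, ΔY = +36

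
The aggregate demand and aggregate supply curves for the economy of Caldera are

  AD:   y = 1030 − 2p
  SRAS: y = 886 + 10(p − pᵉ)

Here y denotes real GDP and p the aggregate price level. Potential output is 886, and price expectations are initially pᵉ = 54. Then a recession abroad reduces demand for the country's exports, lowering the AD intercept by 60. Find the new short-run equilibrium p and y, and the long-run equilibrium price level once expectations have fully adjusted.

Short run: p = 52, y = 866. Long run: p = 42.

AD shifts left: new AD is y = 970 − 2p. With pᵉ = 54, SRAS is y = 346 + 10p.
Short run: 970 − 2p = 346 + 10p gives 624 = 12p, so p = 52 and y = 970 − 2·52 = 866.
y = 866 is below potential 886; expectations adjust and SRAS shifts right until y = 886.
Long run: on the new AD curve, 886 = 970 − 2p gives p = 42.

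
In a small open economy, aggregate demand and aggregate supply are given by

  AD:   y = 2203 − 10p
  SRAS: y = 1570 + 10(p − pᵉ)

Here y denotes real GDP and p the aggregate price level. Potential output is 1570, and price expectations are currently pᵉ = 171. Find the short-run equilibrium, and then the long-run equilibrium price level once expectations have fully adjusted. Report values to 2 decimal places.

Short run: with pᵉ = 171, SRAS is y = 10p − 140. Setting AD = SRAS gives 2343 = 20p, so p = 117.15 and y = 2203 − 10p = 1031.50.
Output 1031.50 is below potential 1570, so over time expected prices fall and SRAS shifts right until y returns to 1570.
Long run: y = 1570 on the AD curve gives 1570 = 2203 − 10p, so p = 63.30.

Short run: p = 117.15, y = 1031.50. Long run: p = 63.30.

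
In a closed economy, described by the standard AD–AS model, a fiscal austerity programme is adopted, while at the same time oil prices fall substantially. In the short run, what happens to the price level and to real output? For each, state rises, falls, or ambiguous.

The first event is a negative demand shock: AD shifts left, which by itself pushes P down and Y down.
The second is a favourable supply shock: SRAS shifts right, which by itself pushes P down and Y up.
Both shocks push P down, so P falls. The two shocks push Y in opposite directions, so the effect on Y is ambiguous.

Price level: falls; output: ambiguous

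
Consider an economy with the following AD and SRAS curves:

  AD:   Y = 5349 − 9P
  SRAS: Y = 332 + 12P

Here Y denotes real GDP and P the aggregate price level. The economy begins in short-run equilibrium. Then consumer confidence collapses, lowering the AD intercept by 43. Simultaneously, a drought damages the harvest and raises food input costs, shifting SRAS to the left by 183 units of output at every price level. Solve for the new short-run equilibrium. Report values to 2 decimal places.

P = 245.57, Y = 3095.86

After both shocks: AD is Y = 5306 − 9P and SRAS is Y = 149 + 12P.
Setting them equal: 5157 = 21P, so P = 245.57.
Substituting into AD, Y = 3095.86.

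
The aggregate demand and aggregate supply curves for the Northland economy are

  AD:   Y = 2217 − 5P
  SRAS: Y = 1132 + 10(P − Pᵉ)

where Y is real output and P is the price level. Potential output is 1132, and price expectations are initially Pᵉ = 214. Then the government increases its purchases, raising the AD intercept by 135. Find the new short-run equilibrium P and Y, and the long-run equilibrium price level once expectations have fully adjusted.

Short run: P = 224, Y = 1232. Long run: P = 244.

AD shifts right: new AD is Y = 2352 − 5P. With Pᵉ = 214, SRAS is Y = 10P − 1008.
Short run: 2352 − 5P = 10P − 1008 gives 3360 = 15P, so P = 224 and Y = 2352 − 5·224 = 1232.
Y = 1232 is above potential 1132; expectations adjust and SRAS shifts left until Y = 1132.
Long run: on the new AD curve, 1132 = 2352 − 5P gives P = 244.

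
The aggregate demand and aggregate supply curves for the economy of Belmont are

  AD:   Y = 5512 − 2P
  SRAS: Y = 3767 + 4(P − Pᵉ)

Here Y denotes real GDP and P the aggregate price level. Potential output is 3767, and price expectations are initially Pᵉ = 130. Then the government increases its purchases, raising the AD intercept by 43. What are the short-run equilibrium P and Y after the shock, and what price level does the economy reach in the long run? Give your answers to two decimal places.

AD shifts right: new AD is Y = 5555 − 2P. With Pᵉ = 130, SRAS is Y = 3247 + 4P.
Short run: 5555 − 2P = 3247 + 4P gives 2308 = 6P, so P = 384.67 and Y = 5555 − 2P = 4785.67.
Y = 4785.67 is above potential 3767; expectations adjust and SRAS shifts left until Y = 3767.
Long run: on the new AD curve, 3767 = 5555 − 2P gives P = 894.00.

Short run: P = 384.67, Y = 4785.67. Long run: P = 894.00.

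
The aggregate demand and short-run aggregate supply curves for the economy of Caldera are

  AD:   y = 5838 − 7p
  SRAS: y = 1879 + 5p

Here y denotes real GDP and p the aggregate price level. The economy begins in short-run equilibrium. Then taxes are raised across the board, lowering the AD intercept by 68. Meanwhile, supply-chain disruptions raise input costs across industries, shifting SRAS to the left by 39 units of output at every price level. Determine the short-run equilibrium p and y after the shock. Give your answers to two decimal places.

p = 327.50, y = 3477.50

After both shocks: AD is y = 5770 − 7p and SRAS is y = 1840 + 5p.
Setting them equal: 3930 = 12p, so p = 327.50.
Substituting into AD, y = 3477.50.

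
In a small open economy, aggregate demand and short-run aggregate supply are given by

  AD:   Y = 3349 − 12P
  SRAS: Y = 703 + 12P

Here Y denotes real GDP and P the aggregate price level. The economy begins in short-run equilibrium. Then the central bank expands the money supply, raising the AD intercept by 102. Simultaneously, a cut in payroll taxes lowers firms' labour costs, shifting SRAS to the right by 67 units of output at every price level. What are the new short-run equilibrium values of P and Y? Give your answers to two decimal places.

After both shocks: AD is Y = 3451 − 12P and SRAS is Y = 770 + 12P.
Setting them equal: 2681 = 24P, so P = 111.71.
Substituting into AD, Y = 2110.50.

P = 111.71, Y = 2110.50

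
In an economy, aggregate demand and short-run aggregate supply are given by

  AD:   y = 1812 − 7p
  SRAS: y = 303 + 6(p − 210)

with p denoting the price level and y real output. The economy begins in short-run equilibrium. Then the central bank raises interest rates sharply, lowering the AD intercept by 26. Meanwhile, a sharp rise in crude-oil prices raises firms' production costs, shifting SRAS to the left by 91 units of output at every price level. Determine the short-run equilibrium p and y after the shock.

After both shocks: AD is y = 1786 − 7p and SRAS is y = 6p − 1048.
Setting them equal: 2834 = 13p, so p = 218.
y = 1786 − 7·218 = 260.

p = 218, y = 260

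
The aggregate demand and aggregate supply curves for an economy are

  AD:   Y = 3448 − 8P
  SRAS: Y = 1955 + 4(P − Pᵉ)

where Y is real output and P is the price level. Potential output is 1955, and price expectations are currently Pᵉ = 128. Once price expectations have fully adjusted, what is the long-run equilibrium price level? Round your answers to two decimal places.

Short run: with Pᵉ = 128, SRAS is Y = 1443 + 4P. Setting AD = SRAS gives 2005 = 12P, so P = 167.08 and Y = 3448 − 8P = 2111.33.
Output 2111.33 is above potential 1955, so over time expected prices rise and SRAS shifts left until Y returns to 1955.
Long run: Y = 1955 on the AD curve gives 1955 = 3448 − 8P, so P = 186.63.

Long-run P = 186.63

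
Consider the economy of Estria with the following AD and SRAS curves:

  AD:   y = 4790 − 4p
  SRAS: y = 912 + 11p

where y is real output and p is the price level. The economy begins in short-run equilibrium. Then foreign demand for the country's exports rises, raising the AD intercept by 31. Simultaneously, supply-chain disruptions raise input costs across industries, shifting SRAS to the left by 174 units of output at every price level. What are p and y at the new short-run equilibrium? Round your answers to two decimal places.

After both shocks: AD is y = 4821 − 4p and SRAS is y = 738 + 11p.
Setting them equal: 4083 = 15p, so p = 272.20.
Substituting into AD, y = 3732.20.

p = 272.20, y = 3732.20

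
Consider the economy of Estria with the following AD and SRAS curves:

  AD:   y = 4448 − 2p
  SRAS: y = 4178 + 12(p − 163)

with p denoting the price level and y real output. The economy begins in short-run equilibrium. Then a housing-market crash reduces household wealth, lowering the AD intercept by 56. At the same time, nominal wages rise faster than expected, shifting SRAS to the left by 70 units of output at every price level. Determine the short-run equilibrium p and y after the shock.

p = 160, y = 4072

After both shocks: AD is y = 4392 − 2p and SRAS is y = 2152 + 12p.
Setting them equal: 2240 = 14p, so p = 160.
y = 4392 − 2·160 = 4072.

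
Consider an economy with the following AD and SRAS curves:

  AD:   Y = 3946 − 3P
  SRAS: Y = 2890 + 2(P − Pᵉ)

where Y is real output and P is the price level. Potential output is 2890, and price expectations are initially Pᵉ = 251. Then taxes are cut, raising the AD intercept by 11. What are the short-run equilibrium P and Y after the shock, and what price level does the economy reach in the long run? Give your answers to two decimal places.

AD shifts right: new AD is Y = 3957 − 3P. With Pᵉ = 251, SRAS is Y = 2388 + 2P.
Short run: 3957 − 3P = 2388 + 2P gives 1569 = 5P, so P = 313.80 and Y = 3957 − 3P = 3015.60.
Y = 3015.60 is above potential 2890; expectations adjust and SRAS shifts left until Y = 2890.
Long run: on the new AD curve, 2890 = 3957 − 3P gives P = 355.67.

Short run: P = 313.80, Y = 3015.60. Long run: P = 355.67.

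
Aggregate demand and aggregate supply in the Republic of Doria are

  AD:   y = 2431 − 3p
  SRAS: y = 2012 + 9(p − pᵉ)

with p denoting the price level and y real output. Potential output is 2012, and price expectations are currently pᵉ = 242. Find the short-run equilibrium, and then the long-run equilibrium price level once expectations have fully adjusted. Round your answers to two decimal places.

Short run: with pᵉ = 242, SRAS is y = 9p − 166. Setting AD = SRAS gives 2597 = 12p, so p = 216.42 and y = 2431 − 3p = 1781.75.
Output 1781.75 is below potential 2012, so over time expected prices fall and SRAS shifts right until y returns to 2012.
Long run: y = 2012 on the AD curve gives 2012 = 2431 − 3p, so p = 139.67.

Short run: p = 216.42, y = 1781.75. Long run: p = 139.67.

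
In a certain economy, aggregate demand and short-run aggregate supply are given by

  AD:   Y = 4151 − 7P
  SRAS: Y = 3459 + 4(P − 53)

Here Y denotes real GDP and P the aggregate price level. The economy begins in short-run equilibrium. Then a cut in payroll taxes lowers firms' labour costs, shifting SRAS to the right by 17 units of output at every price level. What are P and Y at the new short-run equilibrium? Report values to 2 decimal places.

P = 80.64, Y = 3586.55

This is a positive supply shock: SRAS shifts right.
New SRAS: Y = 3264 + 4P.
Set AD = SRAS: 4151 − 7P = 3264 + 4P, so 887 = 11P and P = 80.64.
Substituting into AD, Y = 3586.55.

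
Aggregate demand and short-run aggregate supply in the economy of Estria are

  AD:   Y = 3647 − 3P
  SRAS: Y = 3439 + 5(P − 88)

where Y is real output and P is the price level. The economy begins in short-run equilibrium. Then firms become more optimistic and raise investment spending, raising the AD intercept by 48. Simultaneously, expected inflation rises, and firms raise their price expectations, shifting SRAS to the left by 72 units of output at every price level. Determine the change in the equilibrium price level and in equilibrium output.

After both shocks: AD is Y = 3695 − 3P and SRAS is Y = 2927 + 5P.
Setting them equal: 768 = 8P, so P = 96.
Y = 3695 − 3·96 = 3407.
Initially P = 81, Y = 3404, so ΔP = +15 and ΔY = +3.

ΔP = +15, ΔY = +3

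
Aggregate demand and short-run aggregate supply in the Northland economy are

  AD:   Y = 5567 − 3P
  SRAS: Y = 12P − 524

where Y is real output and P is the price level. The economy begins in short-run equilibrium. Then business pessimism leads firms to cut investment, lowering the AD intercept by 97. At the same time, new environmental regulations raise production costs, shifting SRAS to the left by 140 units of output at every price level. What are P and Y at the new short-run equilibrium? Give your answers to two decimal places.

After both shocks: AD is Y = 5470 − 3P and SRAS is Y = 12P − 664.
Setting them equal: 6134 = 15P, so P = 408.93.
Substituting into AD, Y = 4243.20.

P = 408.93, Y = 4243.20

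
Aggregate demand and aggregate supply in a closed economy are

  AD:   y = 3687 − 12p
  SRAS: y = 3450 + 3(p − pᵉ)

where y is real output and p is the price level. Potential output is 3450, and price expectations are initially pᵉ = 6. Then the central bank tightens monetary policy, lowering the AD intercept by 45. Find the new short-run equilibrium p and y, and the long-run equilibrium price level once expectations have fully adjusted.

AD shifts left: new AD is y = 3642 − 12p. With pᵉ = 6, SRAS is y = 3432 + 3p.
Short run: 3642 − 12p = 3432 + 3p gives 210 = 15p, so p = 14 and y = 3642 − 12·14 = 3474.
y = 3474 is above potential 3450; expectations adjust and SRAS shifts left until y = 3450.
Long run: on the new AD curve, 3450 = 3642 − 12p gives p = 16.

Short run: p = 14, y = 3474. Long run: p = 16.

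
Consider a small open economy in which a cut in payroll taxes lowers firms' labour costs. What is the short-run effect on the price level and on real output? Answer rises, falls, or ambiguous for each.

Price level: falls; output: rises

This is a favourable supply shock: SRAS shifts right.
Moving along the downward-sloping AD curve, P falls and Y rises.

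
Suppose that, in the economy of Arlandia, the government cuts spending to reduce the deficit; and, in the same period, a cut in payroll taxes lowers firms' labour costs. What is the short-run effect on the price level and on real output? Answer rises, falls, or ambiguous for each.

Price level: falls; output: ambiguous

The first event is a negative demand shock: AD shifts left, which by itself pushes P down and Y down.
The second is a favourable supply shock: SRAS shifts right, which by itself pushes P down and Y up.
Both shocks push P down, so P falls. The two shocks push Y in opposite directions, so the effect on Y is ambiguous.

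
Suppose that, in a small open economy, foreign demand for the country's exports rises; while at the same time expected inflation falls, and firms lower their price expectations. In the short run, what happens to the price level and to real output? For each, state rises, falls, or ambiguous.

The first event is a positive demand shock: AD shifts right, which by itself pushes P up and Y up.
The second is a favourable supply shock: SRAS shifts right, which by itself pushes P down and Y up.
The two shocks push P in opposite directions, so the effect on P is ambiguous. Both shocks push Y up, so Y rises.

Price level: ambiguous; output: rises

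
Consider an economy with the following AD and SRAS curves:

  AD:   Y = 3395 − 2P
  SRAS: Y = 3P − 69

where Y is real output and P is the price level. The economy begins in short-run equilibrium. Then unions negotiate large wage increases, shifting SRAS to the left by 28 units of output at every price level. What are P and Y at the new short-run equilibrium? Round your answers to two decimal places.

P = 698.40, Y = 1998.20

This is a negative supply shock: SRAS shifts left.
New SRAS: Y = 3P − 97.
Set AD = SRAS: 3395 − 2P = 3P − 97, so 3492 = 5P and P = 698.40.
Substituting into AD, Y = 1998.20.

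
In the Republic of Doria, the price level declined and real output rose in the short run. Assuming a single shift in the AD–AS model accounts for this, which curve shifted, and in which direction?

SRAS shifted right

P fell and Y rose. An AD shift moves P and Y in the same direction; an SRAS shift moves them in opposite directions.
Here P and Y moved in opposite directions, so the SRAS curve shifted.
Since Y rose, SRAS shifted right.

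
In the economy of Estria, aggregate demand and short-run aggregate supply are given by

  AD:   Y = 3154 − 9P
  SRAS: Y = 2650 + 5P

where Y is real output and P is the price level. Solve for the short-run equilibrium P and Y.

P = 36, Y = 2830

Set AD = SRAS: 3154 − 9P = 2650 + 5P, so 504 = 14P and P = 36.
Then Y = 3154 − 9·36 = 2830.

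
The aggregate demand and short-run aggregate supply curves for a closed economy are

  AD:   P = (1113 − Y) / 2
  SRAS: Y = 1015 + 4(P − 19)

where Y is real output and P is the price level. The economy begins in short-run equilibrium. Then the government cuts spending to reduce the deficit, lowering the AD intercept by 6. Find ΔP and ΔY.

This is a negative demand shock: AD shifts left.
New AD: Y = 1107 − 2P.
SRAS can be written Y = 939 + 4P.
Set AD = SRAS: 1107 − 2P = 939 + 4P, so 168 = 6P and P = 28.
Y = 1107 − 2·28 = 1051.
Initially P = 29, Y = 1055, so ΔP = -1 and ΔY = -4.

ΔP = -1, ΔY = -4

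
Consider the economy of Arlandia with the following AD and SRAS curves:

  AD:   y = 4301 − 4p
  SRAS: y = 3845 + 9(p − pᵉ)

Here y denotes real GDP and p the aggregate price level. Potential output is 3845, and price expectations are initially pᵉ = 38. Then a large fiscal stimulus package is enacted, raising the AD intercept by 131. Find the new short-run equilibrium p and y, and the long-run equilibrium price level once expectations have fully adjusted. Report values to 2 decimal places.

AD shifts right: new AD is y = 4432 − 4p. With pᵉ = 38, SRAS is y = 3503 + 9p.
Short run: 4432 − 4p = 3503 + 9p gives 929 = 13p, so p = 71.46 and y = 4432 − 4p = 4146.15.
y = 4146.15 is above potential 3845; expectations adjust and SRAS shifts left until y = 3845.
Long run: on the new AD curve, 3845 = 4432 − 4p gives p = 146.75.

Short run: p = 71.46, y = 4146.15. Long run: p = 146.75.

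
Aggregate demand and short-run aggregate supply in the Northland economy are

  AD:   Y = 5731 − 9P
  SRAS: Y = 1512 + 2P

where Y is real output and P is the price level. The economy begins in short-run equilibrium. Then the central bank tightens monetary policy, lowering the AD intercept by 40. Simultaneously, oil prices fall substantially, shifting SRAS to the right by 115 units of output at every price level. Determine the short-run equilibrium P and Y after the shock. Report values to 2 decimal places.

After both shocks: AD is Y = 5691 − 9P and SRAS is Y = 1627 + 2P.
Setting them equal: 4064 = 11P, so P = 369.45.
Substituting into AD, Y = 2365.91.

P = 369.45, Y = 2365.91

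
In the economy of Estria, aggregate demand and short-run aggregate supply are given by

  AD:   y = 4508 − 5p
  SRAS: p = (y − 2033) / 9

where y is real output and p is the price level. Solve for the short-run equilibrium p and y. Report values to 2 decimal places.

p = 176.79, y = 3624.07

Rearrange SRAS to y = 2033 + 9p.
Set AD = SRAS: 4508 − 5p = 2033 + 9p, so 2475 = 14p and p = 176.79.
Substituting into AD, y = 4508 − 5p = 3624.07.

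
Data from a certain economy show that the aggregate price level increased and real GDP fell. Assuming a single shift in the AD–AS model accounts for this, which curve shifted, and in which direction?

SRAS shifted left

P rose and Y fell. An AD shift moves P and Y in the same direction; an SRAS shift moves them in opposite directions.
Here P and Y moved in opposite directions, so the SRAS curve shifted.
Since Y fell, SRAS shifted left.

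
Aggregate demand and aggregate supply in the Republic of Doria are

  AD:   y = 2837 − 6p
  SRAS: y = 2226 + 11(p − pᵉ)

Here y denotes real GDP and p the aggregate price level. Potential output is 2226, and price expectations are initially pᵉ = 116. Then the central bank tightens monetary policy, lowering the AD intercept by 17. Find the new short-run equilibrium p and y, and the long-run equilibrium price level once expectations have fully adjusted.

Short run: p = 110, y = 2160. Long run: p = 99.

AD shifts left: new AD is y = 2820 − 6p. With pᵉ = 116, SRAS is y = 950 + 11p.
Short run: 2820 − 6p = 950 + 11p gives 1870 = 17p, so p = 110 and y = 2820 − 6·110 = 2160.
y = 2160 is below potential 2226; expectations adjust and SRAS shifts right until y = 2226.
Long run: on the new AD curve, 2226 = 2820 − 6p gives p = 99.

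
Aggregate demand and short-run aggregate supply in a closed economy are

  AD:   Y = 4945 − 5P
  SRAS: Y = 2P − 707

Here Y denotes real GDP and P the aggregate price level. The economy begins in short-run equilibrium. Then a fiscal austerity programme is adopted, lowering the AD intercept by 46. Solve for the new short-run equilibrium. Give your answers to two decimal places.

This is a negative demand shock: AD shifts left.
New AD: Y = 4899 − 5P.
Set AD = SRAS: 4899 − 5P = 2P − 707, so 5606 = 7P and P = 800.86.
Substituting into AD, Y = 894.71.

P = 800.86, Y = 894.71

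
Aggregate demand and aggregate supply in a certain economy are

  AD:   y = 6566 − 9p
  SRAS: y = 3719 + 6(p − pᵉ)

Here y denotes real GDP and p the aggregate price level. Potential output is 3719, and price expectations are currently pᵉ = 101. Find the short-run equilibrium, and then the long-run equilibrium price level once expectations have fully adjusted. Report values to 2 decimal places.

Short run: p = 230.20, y = 4494.20. Long run: p = 316.33.

Short run: with pᵉ = 101, SRAS is y = 3113 + 6p. Setting AD = SRAS gives 3453 = 15p, so p = 230.20 and y = 6566 − 9p = 4494.20.
Output 4494.20 is above potential 3719, so over time expected prices rise and SRAS shifts left until y returns to 3719.
Long run: y = 3719 on the AD curve gives 3719 = 6566 − 9p, so p = 316.33.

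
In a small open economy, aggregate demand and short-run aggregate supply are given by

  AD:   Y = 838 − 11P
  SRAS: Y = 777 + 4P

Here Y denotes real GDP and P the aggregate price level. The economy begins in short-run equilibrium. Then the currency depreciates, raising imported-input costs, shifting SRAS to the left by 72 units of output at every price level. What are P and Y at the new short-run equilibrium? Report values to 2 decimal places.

This is a negative supply shock: SRAS shifts left.
New SRAS: Y = 705 + 4P.
Set AD = SRAS: 838 − 11P = 705 + 4P, so 133 = 15P and P = 8.87.
Substituting into AD, Y = 740.47.

P = 8.87, Y = 740.47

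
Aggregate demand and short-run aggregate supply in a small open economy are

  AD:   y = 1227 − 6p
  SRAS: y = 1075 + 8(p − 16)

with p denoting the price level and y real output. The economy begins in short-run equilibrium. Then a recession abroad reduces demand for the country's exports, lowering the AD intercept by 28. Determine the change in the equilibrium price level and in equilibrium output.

This is a negative demand shock: AD shifts left.
New AD: y = 1199 − 6p.
SRAS can be written y = 947 + 8p.
Set AD = SRAS: 1199 − 6p = 947 + 8p, so 252 = 14p and p = 18.
y = 1199 − 6·18 = 1091.
Initially p = 20, y = 1107, so Δp = -2 and Δy = -16.

Δp = -2, Δy = -16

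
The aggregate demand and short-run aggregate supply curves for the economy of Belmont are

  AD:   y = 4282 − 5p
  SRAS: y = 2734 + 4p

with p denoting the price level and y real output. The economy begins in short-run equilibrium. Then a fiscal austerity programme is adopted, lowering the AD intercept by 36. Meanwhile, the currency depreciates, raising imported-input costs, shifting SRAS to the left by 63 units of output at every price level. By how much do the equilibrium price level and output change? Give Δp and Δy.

Δp = +3, Δy = -51

After both shocks: AD is y = 4246 − 5p and SRAS is y = 2671 + 4p.
Setting them equal: 1575 = 9p, so p = 175.
y = 4246 − 5·175 = 3371.
Initially p = 172, y = 3422, so Δp = +3 and Δy = -51.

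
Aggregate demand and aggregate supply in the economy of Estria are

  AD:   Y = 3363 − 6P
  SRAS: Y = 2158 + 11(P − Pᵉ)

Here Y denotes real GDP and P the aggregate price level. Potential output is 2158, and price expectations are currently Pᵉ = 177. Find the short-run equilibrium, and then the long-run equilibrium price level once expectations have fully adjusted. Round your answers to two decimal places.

Short run: P = 185.41, Y = 2250.53. Long run: P = 200.83.

Short run: with Pᵉ = 177, SRAS is Y = 211 + 11P. Setting AD = SRAS gives 3152 = 17P, so P = 185.41 and Y = 3363 − 6P = 2250.53.
Output 2250.53 is above potential 2158, so over time expected prices rise and SRAS shifts left until Y returns to 2158.
Long run: Y = 2158 on the AD curve gives 2158 = 3363 − 6P, so P = 200.83.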